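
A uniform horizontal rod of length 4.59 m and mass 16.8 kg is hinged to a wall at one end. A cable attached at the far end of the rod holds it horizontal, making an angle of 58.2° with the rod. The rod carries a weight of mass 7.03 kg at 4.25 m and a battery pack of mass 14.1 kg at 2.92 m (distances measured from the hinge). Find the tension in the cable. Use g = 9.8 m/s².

Sum moments about the hinge (the unknown hinge reaction has zero arm there).
Beam weight: 16.8 × 9.8 = 164.6 N down at 2.295 m → arm 2.295 m, τ = 164.6 × 2.295 = 377.8 N·m clockwise.
Weight: 7.03 × 9.8 = 68.89 N down at 4.25 m → arm 4.25 m, τ = 68.89 × 4.25 = 292.8 N·m clockwise.
Battery pack: 14.1 × 9.8 = 138.2 N down at 2.92 m → arm 2.92 m, τ = 138.2 × 2.92 = 403.5 N·m clockwise.
Total clockwise load moment = 1074 N·m.
The cable tension T acts at 4.59 m; only its component perpendicular to the rod, T sinθ, produces torque. sin 58.2° = 0.8499.
For rotational equilibrium, T × 4.59 × 0.8499 = 1074, so T = 1074 / 3.901 = 275 N.

T ≈ 275 N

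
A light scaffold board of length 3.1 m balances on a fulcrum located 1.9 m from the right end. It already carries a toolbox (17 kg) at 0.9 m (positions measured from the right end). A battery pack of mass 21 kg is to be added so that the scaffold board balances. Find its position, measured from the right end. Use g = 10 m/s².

x ≈ 2.71 m from the right end

Take moments about the fulcrum (at 1.9 m from the right end).
Toolbox: 17 × 10 = 170 N down at 0.9 m → arm 1 m, τ = 170 × 1 = 170 N·m clockwise.
Net moment of existing loads = 170 N·m clockwise.
The battery pack weighs 21 × 10 = 210 N and must supply an equal counterclockwise moment, so its lever arm about the fulcrum is 170 / 210 = 0.81 m.
That puts it at 1.9 + 0.81 = 2.71 m from the right end.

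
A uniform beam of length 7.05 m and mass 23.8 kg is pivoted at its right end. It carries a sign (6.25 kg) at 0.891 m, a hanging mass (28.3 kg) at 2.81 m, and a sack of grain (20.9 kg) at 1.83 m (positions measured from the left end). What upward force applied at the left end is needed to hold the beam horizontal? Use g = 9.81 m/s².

F ≈ 489 N

Sum moments about the right end (the unknown pivot reaction has zero arm there).
Beam weight: 23.8 × 9.81 = 233.5 N down at 3.525 m → arm 3.525 m, τ = 233.5 × 3.525 = 823.1 N·m counterclockwise.
Sign: 6.25 × 9.81 = 61.31 N down at 0.891 m → arm 6.159 m, τ = 61.31 × 6.159 = 377.6 N·m counterclockwise.
Hanging mass: 28.3 × 9.81 = 277.6 N down at 2.81 m → arm 4.24 m, τ = 277.6 × 4.24 = 1177 N·m counterclockwise.
Sack of grain: 20.9 × 9.81 = 205 N down at 1.83 m → arm 5.22 m, τ = 205 × 5.22 = 1070 N·m counterclockwise.
Net moment of the loads = 3448 N·m counterclockwise.
The upward force F acts at the left end, arm 7.05 m, giving F × 7.05 clockwise.
Setting net torque to zero: F × 7.05 = 3448 → F = 3448 / 7.05 = 489 N.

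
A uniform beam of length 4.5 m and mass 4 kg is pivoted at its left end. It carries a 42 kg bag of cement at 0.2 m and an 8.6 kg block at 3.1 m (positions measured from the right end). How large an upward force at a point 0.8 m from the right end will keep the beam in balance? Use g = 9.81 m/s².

F ≈ 535 N

Taking torques about the left end:
Beam weight: 4 × 9.81 = 39.24 N down at 2.25 m → arm 2.25 m, τ = 39.24 × 2.25 = 88.29 N·m clockwise.
Bag of cement: 42 × 9.81 = 412 N down at 0.2 m → arm 4.3 m, τ = 412 × 4.3 = 1772 N·m clockwise.
Block: 8.6 × 9.81 = 84.37 N down at 3.1 m → arm 1.4 m, τ = 84.37 × 1.4 = 118.1 N·m clockwise.
Net moment of the loads = 1978 N·m clockwise.
The upward force F acts at a point 0.8 m from the right end, arm 3.7 m, giving F × 3.7 counterclockwise.
Στ = 0 ⇒ F × 3.7 = 1978 ⇒ F = 1978 / 3.7 = 535 N.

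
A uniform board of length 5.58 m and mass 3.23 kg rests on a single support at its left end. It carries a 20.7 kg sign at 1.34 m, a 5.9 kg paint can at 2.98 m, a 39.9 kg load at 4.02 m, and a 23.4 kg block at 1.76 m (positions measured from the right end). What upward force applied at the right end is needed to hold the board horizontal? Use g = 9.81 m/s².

F ≈ 464 N

About the left end:
Beam weight: 3.23 × 9.81 = 31.69 N down at 2.79 m → arm 2.79 m, τ = 31.69 × 2.79 = 88.42 N·m clockwise.
Sign: 20.7 × 9.81 = 203.1 N down at 1.34 m → arm 4.24 m, τ = 203.1 × 4.24 = 861.1 N·m clockwise.
Paint can: 5.9 × 9.81 = 57.88 N down at 2.98 m → arm 2.6 m, τ = 57.88 × 2.6 = 150.5 N·m clockwise.
Load: 39.9 × 9.81 = 391.4 N down at 4.02 m → arm 1.56 m, τ = 391.4 × 1.56 = 610.6 N·m clockwise.
Block: 23.4 × 9.81 = 229.6 N down at 1.76 m → arm 3.82 m, τ = 229.6 × 3.82 = 877.1 N·m clockwise.
Net moment of the loads = 2588 N·m clockwise.
The upward force F acts at the right end, arm 5.58 m, giving F × 5.58 counterclockwise.
Setting net torque to zero: F × 5.58 = 2588 → F = 2588 / 5.58 = 464 N.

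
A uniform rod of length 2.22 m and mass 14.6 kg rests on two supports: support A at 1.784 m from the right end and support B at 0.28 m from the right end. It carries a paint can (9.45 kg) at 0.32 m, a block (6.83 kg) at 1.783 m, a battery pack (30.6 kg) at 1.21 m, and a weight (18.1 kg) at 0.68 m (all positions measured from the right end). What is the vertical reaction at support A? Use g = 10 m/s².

Taking torques about support B:
Beam weight: 14.6 × 10 = 146 N down at 1.11 m → arm 0.83 m, τ = 146 × 0.83 = 121.2 N·m counterclockwise.
Paint can: 9.45 × 10 = 94.5 N down at 0.32 m → arm 0.04 m, τ = 94.5 × 0.04 = 3.78 N·m counterclockwise.
Block: 6.83 × 10 = 68.3 N down at 1.783 m → arm 1.503 m, τ = 68.3 × 1.503 = 102.7 N·m counterclockwise.
Battery pack: 30.6 × 10 = 306 N down at 1.21 m → arm 0.93 m, τ = 306 × 0.93 = 284.6 N·m counterclockwise.
Weight: 18.1 × 10 = 181 N down at 0.68 m → arm 0.4 m, τ = 181 × 0.4 = 72.4 N·m counterclockwise.
Net load moment about support B = 584.7 N·m counterclockwise.
Reaction R at support A is upward at 1.784 m, arm 1.504 m → moment R × 1.504 clockwise.
For rotational equilibrium, R × 1.504 = 584.7, so R = 389 N.

R_A ≈ 389 N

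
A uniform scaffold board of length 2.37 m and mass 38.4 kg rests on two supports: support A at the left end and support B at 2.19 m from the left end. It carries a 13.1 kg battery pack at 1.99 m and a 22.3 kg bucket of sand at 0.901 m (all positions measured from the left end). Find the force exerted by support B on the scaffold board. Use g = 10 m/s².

Sum moments about support A (its reaction then has zero moment arm).
Beam weight: 38.4 × 10 = 384 N down at 1.185 m → arm 1.185 m, τ = 384 × 1.185 = 455 N·m clockwise.
Battery pack: 13.1 × 10 = 131 N down at 1.99 m → arm 1.99 m, τ = 131 × 1.99 = 260.7 N·m clockwise.
Bucket of sand: 22.3 × 10 = 223 N down at 0.901 m → arm 0.901 m, τ = 223 × 0.901 = 200.9 N·m clockwise.
Net load moment about support A = 916.6 N·m clockwise.
Reaction R at support B is upward at 2.19 m, arm 2.19 m → moment R × 2.19 counterclockwise.
Setting net torque to zero: R × 2.19 = 916.6 → R = 419 N.

R_B ≈ 419 N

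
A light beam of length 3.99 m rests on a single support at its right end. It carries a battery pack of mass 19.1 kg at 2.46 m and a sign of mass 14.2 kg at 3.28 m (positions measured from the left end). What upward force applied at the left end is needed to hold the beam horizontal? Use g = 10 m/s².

Choose the right end as the axis so the unknown pivot reaction has zero arm there.
Battery pack: 19.1 × 10 = 191 N down at 2.46 m → arm 1.53 m, τ = 191 × 1.53 = 292.2 N·m counterclockwise.
Sign: 14.2 × 10 = 142 N down at 3.28 m → arm 0.71 m, τ = 142 × 0.71 = 100.8 N·m counterclockwise.
Net moment of the loads = 393 N·m counterclockwise.
The upward force F acts at the left end, arm 3.99 m, giving F × 3.99 clockwise.
Setting net torque to zero: F × 3.99 = 393 → F = 393 / 3.99 = 98.5 N.

F ≈ 98.5 N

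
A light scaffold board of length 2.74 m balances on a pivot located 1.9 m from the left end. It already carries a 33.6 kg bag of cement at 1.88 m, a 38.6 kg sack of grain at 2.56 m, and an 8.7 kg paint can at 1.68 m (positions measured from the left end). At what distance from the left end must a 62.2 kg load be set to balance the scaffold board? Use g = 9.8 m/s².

x ≈ 1.53 m from the left end

Choose the pivot (at 1.9 m from the left end) as the axis so the support reaction has zero arm there.
Bag of cement: 33.6 × 9.8 = 329.3 N down at 1.88 m → arm 0.02 m, τ = 329.3 × 0.02 = 6.586 N·m counterclockwise.
Sack of grain: 38.6 × 9.8 = 378.3 N down at 2.56 m → arm 0.66 m, τ = 378.3 × 0.66 = 249.7 N·m clockwise.
Paint can: 8.7 × 9.8 = 85.26 N down at 1.68 m → arm 0.22 m, τ = 85.26 × 0.22 = 18.76 N·m counterclockwise.
Net moment of existing loads = 224.4 N·m clockwise.
The load weighs 62.2 × 9.8 = 609.6 N and must supply an equal counterclockwise moment, so its lever arm about the pivot is 224.4 / 609.6 = 0.368 m.
That puts it at 1.9 − 0.368 = 1.53 m from the left end.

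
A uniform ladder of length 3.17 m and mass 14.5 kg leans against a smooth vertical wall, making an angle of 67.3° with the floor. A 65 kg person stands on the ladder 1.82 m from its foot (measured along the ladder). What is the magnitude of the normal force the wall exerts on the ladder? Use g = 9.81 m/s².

N_wall ≈ 183 N

About the foot of the ladder:
Ladder weight 14.5×9.81 = 142.2 N acts at 1.585 m along the ladder; its horizontal arm is 1.585·cos67.3° = 0.6117 m → τ = 86.98 N·m clockwise.
Person: 65×9.81 = 637.6 N at 1.82 m → arm 0.7023 m → τ = 447.8 N·m clockwise.
Wall normal N acts horizontally at the top; its moment arm is the height L sinθ = 3.17·sin67.3° = 2.924 m, counterclockwise.
For rotational equilibrium, N × 2.924 = 534.8, so N = 183 N.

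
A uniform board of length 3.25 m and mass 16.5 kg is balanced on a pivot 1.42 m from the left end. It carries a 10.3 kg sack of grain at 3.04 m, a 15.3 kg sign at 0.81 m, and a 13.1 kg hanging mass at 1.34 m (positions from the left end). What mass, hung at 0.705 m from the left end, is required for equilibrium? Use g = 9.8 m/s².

Sum moments about the pivot (at 1.42 m from the left end) (the support reaction has zero arm there).
Beam weight: 16.5 × 9.8 = 161.7 N down at 1.625 m → arm 0.205 m, τ = 161.7 × 0.205 = 33.15 N·m clockwise.
Sack of grain: 10.3 × 9.8 = 100.9 N down at 3.04 m → arm 1.62 m, τ = 100.9 × 1.62 = 163.5 N·m clockwise.
Sign: 15.3 × 9.8 = 149.9 N down at 0.81 m → arm 0.61 m, τ = 149.9 × 0.61 = 91.44 N·m counterclockwise.
Hanging mass: 13.1 × 9.8 = 128.4 N down at 1.34 m → arm 0.08 m, τ = 128.4 × 0.08 = 10.27 N·m counterclockwise.
Net moment of known loads = 94.94 N·m clockwise.
An unknown mass m at 0.705 m has arm 0.715 m; its moment is m·g·0.715 counterclockwise.
Στ = 0 ⇒ m × 9.8 × 0.715 = 94.94 ⇒ m = 94.94 / (9.8 × 0.715) = 13.5 kg.

m ≈ 13.5 kg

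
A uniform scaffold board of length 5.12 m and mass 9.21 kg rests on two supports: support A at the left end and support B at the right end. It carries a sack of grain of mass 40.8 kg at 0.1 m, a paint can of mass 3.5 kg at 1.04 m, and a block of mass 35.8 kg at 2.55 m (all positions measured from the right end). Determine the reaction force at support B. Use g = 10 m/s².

R_B ≈ 654 N

Take moments about support A.
Beam weight: 9.21 × 10 = 92.1 N down at 2.56 m → arm 2.56 m, τ = 92.1 × 2.56 = 235.8 N·m clockwise.
Sack of grain: 40.8 × 10 = 408 N down at 0.1 m → arm 5.02 m, τ = 408 × 5.02 = 2048 N·m clockwise.
Paint can: 3.5 × 10 = 35 N down at 1.04 m → arm 4.08 m, τ = 35 × 4.08 = 142.8 N·m clockwise.
Block: 35.8 × 10 = 358 N down at 2.55 m → arm 2.57 m, τ = 358 × 2.57 = 920.1 N·m clockwise.
Net load moment about support A = 3347 N·m clockwise.
Reaction R at support B is upward at 0 m, arm 5.12 m → moment R × 5.12 counterclockwise.
Setting net torque to zero: R × 5.12 = 3347 → R = 654 N.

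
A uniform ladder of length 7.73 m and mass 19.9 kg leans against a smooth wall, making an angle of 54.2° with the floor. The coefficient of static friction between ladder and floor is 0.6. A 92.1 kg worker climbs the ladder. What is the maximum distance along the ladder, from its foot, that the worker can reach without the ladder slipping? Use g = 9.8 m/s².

Take moments about the foot of the ladder.
Ladder weight 19.9×9.8 = 195 N acts at 3.865 m along the ladder; its horizontal arm is 3.865·cos54.2° = 2.261 m → τ = 440.9 N·m clockwise.
Worker weight 92.1×9.8 = 902.6 N at distance d → arm d·cos54.2° → τ = 902.6·d·0.585 clockwise.
Wall normal N at the top has arm L sinθ = 6.27 m counterclockwise, so Στ = 0 gives N·6.27 = 440.9 + 528·d.
ΣFy = 0 ⇒ N_floor = 1098 N, so the maximum friction is μ_s·N_floor = 0.6×1098 = 658.8 N. ΣFx = 0 ⇒ N_wall = f, so at the slipping point N = 658.8 N.
Substituting: 658.8×6.27 = 440.9 + 528·d ⇒ d = (4131 − 440.9) / 528 = 6.99 m.

d ≈ 6.99 m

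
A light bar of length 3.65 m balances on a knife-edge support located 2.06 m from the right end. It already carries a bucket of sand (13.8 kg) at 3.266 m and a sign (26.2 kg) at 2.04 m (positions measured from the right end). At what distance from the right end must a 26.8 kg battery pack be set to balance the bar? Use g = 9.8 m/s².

x ≈ 1.46 m from the right end

Take moments about the knife-edge support (at 2.06 m from the right end).
Bucket of sand: 13.8 × 9.8 = 135.2 N down at 3.266 m → arm 1.206 m, τ = 135.2 × 1.206 = 163.1 N·m counterclockwise.
Sign: 26.2 × 9.8 = 256.8 N down at 2.04 m → arm 0.02 m, τ = 256.8 × 0.02 = 5.136 N·m clockwise.
Net moment of existing loads = 158 N·m counterclockwise.
The battery pack weighs 26.8 × 9.8 = 262.6 N and must supply an equal clockwise moment, so its lever arm about the knife-edge support is 158 / 262.6 = 0.602 m.
That puts it at 2.06 − 0.602 = 1.46 m from the right end.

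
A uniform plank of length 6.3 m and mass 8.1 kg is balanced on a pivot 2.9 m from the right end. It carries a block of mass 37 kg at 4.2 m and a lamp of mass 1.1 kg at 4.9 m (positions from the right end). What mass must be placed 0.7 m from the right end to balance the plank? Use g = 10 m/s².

Sum moments about the pivot (at 2.9 m from the right end) (the support reaction has zero arm there).
Beam weight: 8.1 × 10 = 81 N down at 3.15 m → arm 0.25 m, τ = 81 × 0.25 = 20.25 N·m counterclockwise.
Block: 37 × 10 = 370 N down at 4.2 m → arm 1.3 m, τ = 370 × 1.3 = 481 N·m counterclockwise.
Lamp: 1.1 × 10 = 11 N down at 4.9 m → arm 2 m, τ = 11 × 2 = 22 N·m counterclockwise.
Net moment of known loads = 523.2 N·m counterclockwise.
An unknown mass m at 0.7 m has arm 2.2 m; its moment is m·g·2.2 clockwise.
For rotational equilibrium, m × 10 × 2.2 = 523.2, so m = 523.2 / (10 × 2.2) = 23.8 kg.

m ≈ 23.8 kg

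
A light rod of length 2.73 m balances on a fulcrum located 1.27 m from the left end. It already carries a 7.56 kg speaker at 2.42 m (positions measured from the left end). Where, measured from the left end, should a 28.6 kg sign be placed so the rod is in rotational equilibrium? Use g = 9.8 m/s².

Take moments about the fulcrum (at 1.27 m from the left end).
Speaker: 7.56 × 9.8 = 74.09 N down at 2.42 m → arm 1.15 m, τ = 74.09 × 1.15 = 85.2 N·m clockwise.
Net moment of existing loads = 85.2 N·m clockwise.
The sign weighs 28.6 × 9.8 = 280.3 N and must supply an equal counterclockwise moment, so its lever arm about the fulcrum is 85.2 / 280.3 = 0.304 m.
That puts it at 1.27 − 0.304 = 0.966 m from the left end.

x ≈ 0.966 m from the left end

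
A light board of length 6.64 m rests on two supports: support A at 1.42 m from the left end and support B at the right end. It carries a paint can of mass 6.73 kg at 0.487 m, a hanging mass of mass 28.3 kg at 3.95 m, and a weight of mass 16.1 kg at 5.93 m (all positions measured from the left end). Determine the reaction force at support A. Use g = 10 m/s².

R_A ≈ 247 N

Sum moments about support B (its reaction then has zero moment arm).
Paint can: 6.73 × 10 = 67.3 N down at 0.487 m → arm 6.153 m, τ = 67.3 × 6.153 = 414.1 N·m counterclockwise.
Hanging mass: 28.3 × 10 = 283 N down at 3.95 m → arm 2.69 m, τ = 283 × 2.69 = 761.3 N·m counterclockwise.
Weight: 16.1 × 10 = 161 N down at 5.93 m → arm 0.71 m, τ = 161 × 0.71 = 114.3 N·m counterclockwise.
Net load moment about support B = 1290 N·m counterclockwise.
Reaction R at support A is upward at 1.42 m, arm 5.22 m → moment R × 5.22 clockwise.
For rotational equilibrium, R × 5.22 = 1290, so R = 247 N.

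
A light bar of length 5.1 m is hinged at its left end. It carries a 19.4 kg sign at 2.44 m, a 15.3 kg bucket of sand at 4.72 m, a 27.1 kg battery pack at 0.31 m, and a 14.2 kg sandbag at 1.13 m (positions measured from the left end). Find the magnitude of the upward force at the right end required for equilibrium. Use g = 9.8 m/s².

Sum moments about the left end (the unknown pivot reaction has zero arm there).
Sign: 19.4 × 9.8 = 190.1 N down at 2.44 m → arm 2.44 m, τ = 190.1 × 2.44 = 463.8 N·m clockwise.
Bucket of sand: 15.3 × 9.8 = 149.9 N down at 4.72 m → arm 4.72 m, τ = 149.9 × 4.72 = 707.5 N·m clockwise.
Battery pack: 27.1 × 9.8 = 265.6 N down at 0.31 m → arm 0.31 m, τ = 265.6 × 0.31 = 82.34 N·m clockwise.
Sandbag: 14.2 × 9.8 = 139.2 N down at 1.13 m → arm 1.13 m, τ = 139.2 × 1.13 = 157.3 N·m clockwise.
Net moment of the loads = 1411 N·m clockwise.
The upward force F acts at the right end, arm 5.1 m, giving F × 5.1 counterclockwise.
Balancing moments: F × 5.1 = 1411, giving F = 1411 / 5.1 = 277 N.

F ≈ 277 N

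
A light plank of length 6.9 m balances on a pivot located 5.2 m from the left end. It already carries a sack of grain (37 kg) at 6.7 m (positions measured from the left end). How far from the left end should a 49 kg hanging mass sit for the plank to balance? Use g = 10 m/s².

Take moments about the pivot (at 5.2 m from the left end).
Sack of grain: 37 × 10 = 370 N down at 6.7 m → arm 1.5 m, τ = 370 × 1.5 = 555 N·m clockwise.
Net moment of existing loads = 555 N·m clockwise.
The hanging mass weighs 49 × 10 = 490 N and must supply an equal counterclockwise moment, so its lever arm about the pivot is 555 / 490 = 1.13 m.
That puts it at 5.2 − 1.13 = 4.07 m from the left end.

x ≈ 4.07 m from the left end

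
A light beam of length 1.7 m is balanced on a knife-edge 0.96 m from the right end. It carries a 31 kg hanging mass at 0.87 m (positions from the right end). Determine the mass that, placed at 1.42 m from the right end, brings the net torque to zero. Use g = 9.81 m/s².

Take moments about the knife-edge (at 0.96 m from the right end).
Hanging mass: 31 × 9.81 = 304.1 N down at 0.87 m → arm 0.09 m, τ = 304.1 × 0.09 = 27.37 N·m clockwise.
Net moment of known loads = 27.37 N·m clockwise.
An unknown mass m at 1.42 m has arm 0.46 m; its moment is m·g·0.46 counterclockwise.
Balancing moments: m × 9.81 × 0.46 = 27.37, giving m = 27.37 / (9.81 × 0.46) = 6.07 kg.

m ≈ 6.07 kg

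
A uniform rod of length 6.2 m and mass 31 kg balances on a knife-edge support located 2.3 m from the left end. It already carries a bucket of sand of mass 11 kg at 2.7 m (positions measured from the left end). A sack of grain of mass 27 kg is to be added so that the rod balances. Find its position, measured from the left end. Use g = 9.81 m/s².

Sum moments about the knife-edge support (at 2.3 m from the left end) (the support reaction has zero arm there).
Beam weight: 31 × 9.81 = 304.1 N down at 3.1 m → arm 0.8 m, τ = 304.1 × 0.8 = 243.3 N·m clockwise.
Bucket of sand: 11 × 9.81 = 107.9 N down at 2.7 m → arm 0.4 m, τ = 107.9 × 0.4 = 43.16 N·m clockwise.
Net moment of existing loads = 286.5 N·m clockwise.
The sack of grain weighs 27 × 9.81 = 264.9 N and must supply an equal counterclockwise moment, so its lever arm about the knife-edge support is 286.5 / 264.9 = 1.08 m.
That puts it at 2.3 − 1.08 = 1.22 m from the left end.

x ≈ 1.22 m from the left end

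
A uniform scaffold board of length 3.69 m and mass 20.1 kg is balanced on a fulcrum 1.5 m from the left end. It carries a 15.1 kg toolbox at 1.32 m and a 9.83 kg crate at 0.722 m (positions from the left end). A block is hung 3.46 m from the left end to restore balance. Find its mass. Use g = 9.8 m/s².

m ≈ 1.75 kg

Choose the fulcrum (at 1.5 m from the left end) as the axis so the support reaction has zero arm there.
Beam weight: 20.1 × 9.8 = 197 N down at 1.845 m → arm 0.345 m, τ = 197 × 0.345 = 67.96 N·m clockwise.
Toolbox: 15.1 × 9.8 = 148 N down at 1.32 m → arm 0.18 m, τ = 148 × 0.18 = 26.64 N·m counterclockwise.
Crate: 9.83 × 9.8 = 96.33 N down at 0.722 m → arm 0.778 m, τ = 96.33 × 0.778 = 74.94 N·m counterclockwise.
Net moment of known loads = 33.62 N·m counterclockwise.
An unknown mass m at 3.46 m has arm 1.96 m; its moment is m·g·1.96 clockwise.
Setting net torque to zero: m × 9.8 × 1.96 = 33.62 → m = 33.62 / (9.8 × 1.96) = 1.75 kg.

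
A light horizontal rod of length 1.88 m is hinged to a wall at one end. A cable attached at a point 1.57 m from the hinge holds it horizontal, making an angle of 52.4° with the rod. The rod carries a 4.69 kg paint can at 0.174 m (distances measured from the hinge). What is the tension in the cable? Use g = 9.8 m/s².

Taking torques about the hinge:
Paint can: 4.69 × 9.8 = 45.96 N down at 0.174 m → arm 0.174 m, τ = 45.96 × 0.174 = 7.997 N·m clockwise.
Total clockwise load moment = 7.997 N·m.
The cable tension T acts at 1.57 m; only its component perpendicular to the rod, T sinθ, produces torque. sin 52.4° = 0.7923.
Balancing moments: T × 1.57 × 0.7923 = 7.997, giving T = 7.997 / 1.244 = 6.43 N.

T ≈ 6.43 N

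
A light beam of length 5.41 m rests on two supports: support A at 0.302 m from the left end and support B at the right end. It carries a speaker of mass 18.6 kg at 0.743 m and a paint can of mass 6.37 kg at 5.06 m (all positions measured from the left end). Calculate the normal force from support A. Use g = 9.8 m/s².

Taking torques about support B:
Speaker: 18.6 × 9.8 = 182.3 N down at 0.743 m → arm 4.667 m, τ = 182.3 × 4.667 = 850.8 N·m counterclockwise.
Paint can: 6.37 × 9.8 = 62.43 N down at 5.06 m → arm 0.35 m, τ = 62.43 × 0.35 = 21.85 N·m counterclockwise.
Net load moment about support B = 872.6 N·m counterclockwise.
Reaction R at support A is upward at 0.302 m, arm 5.108 m → moment R × 5.108 clockwise.
Balancing moments: R × 5.108 = 872.6, giving R = 171 N.

R_A ≈ 171 N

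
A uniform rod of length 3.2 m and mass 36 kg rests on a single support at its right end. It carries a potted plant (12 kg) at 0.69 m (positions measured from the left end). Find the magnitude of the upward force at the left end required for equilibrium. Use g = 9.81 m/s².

F ≈ 269 N

Take moments about the right end.
Beam weight: 36 × 9.81 = 353.2 N down at 1.6 m → arm 1.6 m, τ = 353.2 × 1.6 = 565.1 N·m counterclockwise.
Potted plant: 12 × 9.81 = 117.7 N down at 0.69 m → arm 2.51 m, τ = 117.7 × 2.51 = 295.4 N·m counterclockwise.
Net moment of the loads = 860.5 N·m counterclockwise.
The upward force F acts at the left end, arm 3.2 m, giving F × 3.2 clockwise.
Setting net torque to zero: F × 3.2 = 860.5 → F = 860.5 / 3.2 = 269 N.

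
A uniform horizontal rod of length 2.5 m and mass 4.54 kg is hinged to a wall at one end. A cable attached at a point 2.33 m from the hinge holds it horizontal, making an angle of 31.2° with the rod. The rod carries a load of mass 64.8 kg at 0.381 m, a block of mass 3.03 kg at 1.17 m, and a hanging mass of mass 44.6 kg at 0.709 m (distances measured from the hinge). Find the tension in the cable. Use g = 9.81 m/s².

Choose the hinge as the axis so the unknown hinge reaction has zero arm there.
Beam weight: 4.54 × 9.81 = 44.54 N down at 1.25 m → arm 1.25 m, τ = 44.54 × 1.25 = 55.67 N·m clockwise.
Load: 64.8 × 9.81 = 635.7 N down at 0.381 m → arm 0.381 m, τ = 635.7 × 0.381 = 242.2 N·m clockwise.
Block: 3.03 × 9.81 = 29.72 N down at 1.17 m → arm 1.17 m, τ = 29.72 × 1.17 = 34.77 N·m clockwise.
Hanging mass: 44.6 × 9.81 = 437.5 N down at 0.709 m → arm 0.709 m, τ = 437.5 × 0.709 = 310.2 N·m clockwise.
Total clockwise load moment = 642.8 N·m.
The cable tension T acts at 2.33 m; only its component perpendicular to the rod, T sinθ, produces torque. sin 31.2° = 0.518.
Balancing moments: T × 2.33 × 0.518 = 642.8, giving T = 642.8 / 1.207 = 533 N.

T ≈ 533 N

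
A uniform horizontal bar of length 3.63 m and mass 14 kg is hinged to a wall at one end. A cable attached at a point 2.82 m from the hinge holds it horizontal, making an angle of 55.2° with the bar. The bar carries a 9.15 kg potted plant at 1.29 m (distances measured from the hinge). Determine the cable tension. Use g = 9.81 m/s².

Taking torques about the hinge:
Beam weight: 14 × 9.81 = 137.3 N down at 1.815 m → arm 1.815 m, τ = 137.3 × 1.815 = 249.2 N·m clockwise.
Potted plant: 9.15 × 9.81 = 89.76 N down at 1.29 m → arm 1.29 m, τ = 89.76 × 1.29 = 115.8 N·m clockwise.
Total clockwise load moment = 365 N·m.
The cable tension T acts at 2.82 m; only its component perpendicular to the bar, T sinθ, produces torque. sin 55.2° = 0.8211.
Balancing moments: T × 2.82 × 0.8211 = 365, giving T = 365 / 2.316 = 158 N.

T ≈ 158 N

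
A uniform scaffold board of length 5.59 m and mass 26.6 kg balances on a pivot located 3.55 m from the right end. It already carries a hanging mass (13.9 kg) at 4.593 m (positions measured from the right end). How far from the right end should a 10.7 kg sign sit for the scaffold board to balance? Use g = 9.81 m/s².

Taking torques about the pivot (at 3.55 m from the right end):
Beam weight: 26.6 × 9.81 = 260.9 N down at 2.795 m → arm 0.755 m, τ = 260.9 × 0.755 = 197 N·m clockwise.
Hanging mass: 13.9 × 9.81 = 136.4 N down at 4.593 m → arm 1.043 m, τ = 136.4 × 1.043 = 142.3 N·m counterclockwise.
Net moment of existing loads = 54.7 N·m clockwise.
The sign weighs 10.7 × 9.81 = 105 N and must supply an equal counterclockwise moment, so its lever arm about the pivot is 54.7 / 105 = 0.521 m.
That puts it at 3.55 + 0.521 = 4.07 m from the right end.

x ≈ 4.07 m from the right end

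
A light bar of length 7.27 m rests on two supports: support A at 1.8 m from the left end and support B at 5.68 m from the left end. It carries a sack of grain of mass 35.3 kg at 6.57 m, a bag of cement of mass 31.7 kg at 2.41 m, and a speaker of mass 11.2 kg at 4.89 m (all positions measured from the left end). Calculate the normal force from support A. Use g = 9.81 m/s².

Taking torques about support B:
Sack of grain: 35.3 × 9.81 = 346.3 N down at 6.57 m → arm 0.89 m, τ = 346.3 × 0.89 = 308.2 N·m clockwise.
Bag of cement: 31.7 × 9.81 = 311 N down at 2.41 m → arm 3.27 m, τ = 311 × 3.27 = 1017 N·m counterclockwise.
Speaker: 11.2 × 9.81 = 109.9 N down at 4.89 m → arm 0.79 m, τ = 109.9 × 0.79 = 86.82 N·m counterclockwise.
Net load moment about support B = 795.6 N·m counterclockwise.
Reaction R at support A is upward at 1.8 m, arm 3.88 m → moment R × 3.88 clockwise.
For rotational equilibrium, R × 3.88 = 795.6, so R = 205 N.

R_A ≈ 205 N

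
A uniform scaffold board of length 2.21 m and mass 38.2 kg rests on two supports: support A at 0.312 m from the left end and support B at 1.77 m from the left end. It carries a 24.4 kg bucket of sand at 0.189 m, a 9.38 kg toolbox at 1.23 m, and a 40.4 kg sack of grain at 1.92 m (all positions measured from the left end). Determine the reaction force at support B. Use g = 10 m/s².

R_B ≈ 692 N

Taking torques about support A:
Beam weight: 38.2 × 10 = 382 N down at 1.105 m → arm 0.793 m, τ = 382 × 0.793 = 302.9 N·m clockwise.
Bucket of sand: 24.4 × 10 = 244 N down at 0.189 m → arm 0.123 m, τ = 244 × 0.123 = 30.01 N·m counterclockwise.
Toolbox: 9.38 × 10 = 93.8 N down at 1.23 m → arm 0.918 m, τ = 93.8 × 0.918 = 86.11 N·m clockwise.
Sack of grain: 40.4 × 10 = 404 N down at 1.92 m → arm 1.608 m, τ = 404 × 1.608 = 649.6 N·m clockwise.
Net load moment about support A = 1009 N·m clockwise.
Reaction R at support B is upward at 1.77 m, arm 1.458 m → moment R × 1.458 counterclockwise.
For rotational equilibrium, R × 1.458 = 1009, so R = 692 N.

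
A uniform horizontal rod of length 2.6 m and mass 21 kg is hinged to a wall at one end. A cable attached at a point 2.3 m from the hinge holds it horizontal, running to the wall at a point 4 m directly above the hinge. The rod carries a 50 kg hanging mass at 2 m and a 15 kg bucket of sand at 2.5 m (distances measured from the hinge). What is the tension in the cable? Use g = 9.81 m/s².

Sum moments about the hinge (the unknown hinge reaction has zero arm there).
Beam weight: 21 × 9.81 = 206 N down at 1.3 m → arm 1.3 m, τ = 206 × 1.3 = 267.8 N·m clockwise.
Hanging mass: 50 × 9.81 = 490.5 N down at 2 m → arm 2 m, τ = 490.5 × 2 = 981 N·m clockwise.
Bucket of sand: 15 × 9.81 = 147.2 N down at 2.5 m → arm 2.5 m, τ = 147.2 × 2.5 = 368 N·m clockwise.
Total clockwise load moment = 1617 N·m.
The cable tension T acts at 2.3 m; only its component perpendicular to the rod, T sinθ, produces torque. sinθ = h/√(h²+d²) = 4/√(4²+2.3²) = 0.8669.
Στ = 0 ⇒ T × 2.3 × 0.8669 = 1617 ⇒ T = 1617 / 1.994 = 811 N.

T ≈ 811 N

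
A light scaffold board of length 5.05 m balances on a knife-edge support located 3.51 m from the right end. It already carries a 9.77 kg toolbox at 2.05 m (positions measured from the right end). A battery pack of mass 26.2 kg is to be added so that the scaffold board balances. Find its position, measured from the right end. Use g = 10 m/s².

About the knife-edge support (at 3.51 m from the right end):
Toolbox: 9.77 × 10 = 97.7 N down at 2.05 m → arm 1.46 m, τ = 97.7 × 1.46 = 142.6 N·m clockwise.
Net moment of existing loads = 142.6 N·m clockwise.
The battery pack weighs 26.2 × 10 = 262 N and must supply an equal counterclockwise moment, so its lever arm about the knife-edge support is 142.6 / 262 = 0.544 m.
That puts it at 3.51 + 0.544 = 4.05 m from the right end.

x ≈ 4.05 m from the right end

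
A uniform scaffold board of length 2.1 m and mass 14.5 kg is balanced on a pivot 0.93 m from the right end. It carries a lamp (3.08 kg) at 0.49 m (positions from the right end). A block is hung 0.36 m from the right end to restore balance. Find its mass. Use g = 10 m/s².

m ≈ 0.675 kg

Choose the pivot (at 0.93 m from the right end) as the axis so the support reaction has zero arm there.
Beam weight: 14.5 × 10 = 145 N down at 1.05 m → arm 0.12 m, τ = 145 × 0.12 = 17.4 N·m counterclockwise.
Lamp: 3.08 × 10 = 30.8 N down at 0.49 m → arm 0.44 m, τ = 30.8 × 0.44 = 13.55 N·m clockwise.
Net moment of known loads = 3.85 N·m counterclockwise.
An unknown mass m at 0.36 m has arm 0.57 m; its moment is m·g·0.57 clockwise.
Balancing moments: m × 10 × 0.57 = 3.85, giving m = 3.85 / (10 × 0.57) = 0.675 kg.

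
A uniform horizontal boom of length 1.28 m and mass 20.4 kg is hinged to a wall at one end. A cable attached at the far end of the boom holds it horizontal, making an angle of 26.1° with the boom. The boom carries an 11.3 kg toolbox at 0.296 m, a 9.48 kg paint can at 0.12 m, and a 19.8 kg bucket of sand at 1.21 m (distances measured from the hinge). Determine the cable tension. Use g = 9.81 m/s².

T ≈ 723 N

Taking torques about the hinge:
Beam weight: 20.4 × 9.81 = 200.1 N down at 0.64 m → arm 0.64 m, τ = 200.1 × 0.64 = 128.1 N·m clockwise.
Toolbox: 11.3 × 9.81 = 110.9 N down at 0.296 m → arm 0.296 m, τ = 110.9 × 0.296 = 32.83 N·m clockwise.
Paint can: 9.48 × 9.81 = 93 N down at 0.12 m → arm 0.12 m, τ = 93 × 0.12 = 11.16 N·m clockwise.
Bucket of sand: 19.8 × 9.81 = 194.2 N down at 1.21 m → arm 1.21 m, τ = 194.2 × 1.21 = 235 N·m clockwise.
Total clockwise load moment = 407.1 N·m.
The cable tension T acts at 1.28 m; only its component perpendicular to the boom, T sinθ, produces torque. sin 26.1° = 0.4399.
Balancing moments: T × 1.28 × 0.4399 = 407.1, giving T = 407.1 / 0.5631 = 723 N.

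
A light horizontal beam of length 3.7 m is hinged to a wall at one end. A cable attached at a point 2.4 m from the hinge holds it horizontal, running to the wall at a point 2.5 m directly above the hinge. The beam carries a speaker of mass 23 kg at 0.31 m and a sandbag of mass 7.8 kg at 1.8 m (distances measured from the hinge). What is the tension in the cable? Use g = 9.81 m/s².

Sum moments about the hinge (the unknown hinge reaction has zero arm there).
Speaker: 23 × 9.81 = 225.6 N down at 0.31 m → arm 0.31 m, τ = 225.6 × 0.31 = 69.94 N·m clockwise.
Sandbag: 7.8 × 9.81 = 76.52 N down at 1.8 m → arm 1.8 m, τ = 76.52 × 1.8 = 137.7 N·m clockwise.
Total clockwise load moment = 207.6 N·m.
The cable tension T acts at 2.4 m; only its component perpendicular to the beam, T sinθ, produces torque. sinθ = h/√(h²+d²) = 2.5/√(2.5²+2.4²) = 0.7214.
Balancing moments: T × 2.4 × 0.7214 = 207.6, giving T = 207.6 / 1.731 = 120 N.

T ≈ 120 N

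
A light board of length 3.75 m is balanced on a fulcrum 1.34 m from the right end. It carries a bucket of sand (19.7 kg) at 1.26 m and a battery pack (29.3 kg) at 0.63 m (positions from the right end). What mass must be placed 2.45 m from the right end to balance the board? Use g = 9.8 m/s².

m ≈ 20.2 kg

About the fulcrum (at 1.34 m from the right end):
Bucket of sand: 19.7 × 9.8 = 193.1 N down at 1.26 m → arm 0.08 m, τ = 193.1 × 0.08 = 15.45 N·m clockwise.
Battery pack: 29.3 × 9.8 = 287.1 N down at 0.63 m → arm 0.71 m, τ = 287.1 × 0.71 = 203.8 N·m clockwise.
Net moment of known loads = 219.2 N·m clockwise.
An unknown mass m at 2.45 m has arm 1.11 m; its moment is m·g·1.11 counterclockwise.
Setting net torque to zero: m × 9.8 × 1.11 = 219.2 → m = 219.2 / (9.8 × 1.11) = 20.2 kg.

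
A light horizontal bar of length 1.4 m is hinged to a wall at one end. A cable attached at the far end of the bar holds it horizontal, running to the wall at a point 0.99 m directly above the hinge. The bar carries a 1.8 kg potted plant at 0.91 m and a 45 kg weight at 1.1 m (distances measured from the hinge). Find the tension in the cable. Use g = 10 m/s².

About the hinge:
Potted plant: 1.8 × 10 = 18 N down at 0.91 m → arm 0.91 m, τ = 18 × 0.91 = 16.38 N·m clockwise.
Weight: 45 × 10 = 450 N down at 1.1 m → arm 1.1 m, τ = 450 × 1.1 = 495 N·m clockwise.
Total clockwise load moment = 511.4 N·m.
The cable tension T acts at 1.4 m; only its component perpendicular to the bar, T sinθ, produces torque. sinθ = h/√(h²+d²) = 0.99/√(0.99²+1.4²) = 0.5774.
For rotational equilibrium, T × 1.4 × 0.5774 = 511.4, so T = 511.4 / 0.8084 = 633 N.

T ≈ 633 N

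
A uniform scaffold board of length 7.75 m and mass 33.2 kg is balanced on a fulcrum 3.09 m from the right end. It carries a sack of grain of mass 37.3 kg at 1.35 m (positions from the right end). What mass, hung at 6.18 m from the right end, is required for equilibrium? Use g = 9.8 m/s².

m ≈ 12.6 kg

Taking torques about the fulcrum (at 3.09 m from the right end):
Beam weight: 33.2 × 9.8 = 325.4 N down at 3.875 m → arm 0.785 m, τ = 325.4 × 0.785 = 255.4 N·m counterclockwise.
Sack of grain: 37.3 × 9.8 = 365.5 N down at 1.35 m → arm 1.74 m, τ = 365.5 × 1.74 = 636 N·m clockwise.
Net moment of known loads = 380.6 N·m clockwise.
An unknown mass m at 6.18 m has arm 3.09 m; its moment is m·g·3.09 counterclockwise.
Balancing moments: m × 9.8 × 3.09 = 380.6, giving m = 380.6 / (9.8 × 3.09) = 12.6 kg.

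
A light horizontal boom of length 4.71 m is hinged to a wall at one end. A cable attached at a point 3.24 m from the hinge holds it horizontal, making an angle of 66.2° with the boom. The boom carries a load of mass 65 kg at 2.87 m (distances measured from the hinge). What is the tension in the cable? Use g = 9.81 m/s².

T ≈ 617 N

About the hinge:
Load: 65 × 9.81 = 637.6 N down at 2.87 m → arm 2.87 m, τ = 637.6 × 2.87 = 1830 N·m clockwise.
Total clockwise load moment = 1830 N·m.
The cable tension T acts at 3.24 m; only its component perpendicular to the boom, T sinθ, produces torque. sin 66.2° = 0.915.
For rotational equilibrium, T × 3.24 × 0.915 = 1830, so T = 1830 / 2.965 = 617 N.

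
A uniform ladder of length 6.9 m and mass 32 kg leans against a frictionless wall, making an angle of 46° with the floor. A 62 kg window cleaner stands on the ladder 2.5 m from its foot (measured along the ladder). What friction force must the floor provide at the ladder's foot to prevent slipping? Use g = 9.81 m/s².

f ≈ 364 N

About the foot of the ladder:
Ladder weight 32×9.81 = 313.9 N acts at 3.45 m along the ladder; its horizontal arm is 3.45·cos46° = 2.397 m → τ = 752.4 N·m clockwise.
Window cleaner: 62×9.81 = 608.2 N at 2.5 m → arm 1.737 m → τ = 1056 N·m clockwise.
Wall normal N acts horizontally at the top; its moment arm is the height L sinθ = 6.9·sin46° = 4.963 m, counterclockwise.
For rotational equilibrium, N × 4.963 = 1808, so N = 364 N.
ΣFx = 0: friction at the foot balances the wall's push, so f = N_wall = 364 N.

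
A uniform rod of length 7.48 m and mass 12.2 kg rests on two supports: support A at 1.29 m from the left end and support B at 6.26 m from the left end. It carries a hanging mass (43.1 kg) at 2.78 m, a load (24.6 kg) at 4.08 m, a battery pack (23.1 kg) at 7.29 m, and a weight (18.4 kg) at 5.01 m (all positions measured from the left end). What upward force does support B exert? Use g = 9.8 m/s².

Choose support A as the axis so its reaction then has zero moment arm.
Beam weight: 12.2 × 9.8 = 119.6 N down at 3.74 m → arm 2.45 m, τ = 119.6 × 2.45 = 293 N·m clockwise.
Hanging mass: 43.1 × 9.8 = 422.4 N down at 2.78 m → arm 1.49 m, τ = 422.4 × 1.49 = 629.4 N·m clockwise.
Load: 24.6 × 9.8 = 241.1 N down at 4.08 m → arm 2.79 m, τ = 241.1 × 2.79 = 672.7 N·m clockwise.
Battery pack: 23.1 × 9.8 = 226.4 N down at 7.29 m → arm 6 m, τ = 226.4 × 6 = 1358 N·m clockwise.
Weight: 18.4 × 9.8 = 180.3 N down at 5.01 m → arm 3.72 m, τ = 180.3 × 3.72 = 670.7 N·m clockwise.
Net load moment about support A = 3624 N·m clockwise.
Reaction R at support B is upward at 6.26 m, arm 4.97 m → moment R × 4.97 counterclockwise.
For rotational equilibrium, R × 4.97 = 3624, so R = 729 N.

R_B ≈ 729 N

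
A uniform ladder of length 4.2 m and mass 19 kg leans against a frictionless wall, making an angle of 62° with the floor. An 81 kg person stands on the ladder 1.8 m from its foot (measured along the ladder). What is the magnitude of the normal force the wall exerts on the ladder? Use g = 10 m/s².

Take moments about the foot of the ladder.
Ladder weight 19×10 = 190 N acts at 2.1 m along the ladder; its horizontal arm is 2.1·cos62° = 0.9859 m → τ = 187.3 N·m clockwise.
Person: 81×10 = 810 N at 1.8 m → arm 0.845 m → τ = 684.4 N·m clockwise.
Wall normal N acts horizontally at the top; its moment arm is the height L sinθ = 4.2·sin62° = 3.708 m, counterclockwise.
Balancing moments: N × 3.708 = 871.7, giving N = 235 N.

N_wall ≈ 235 N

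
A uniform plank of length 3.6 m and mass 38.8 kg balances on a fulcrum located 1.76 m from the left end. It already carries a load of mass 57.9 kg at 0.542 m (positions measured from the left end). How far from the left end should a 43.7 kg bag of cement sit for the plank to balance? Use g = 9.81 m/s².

x ≈ 3.34 m from the left end

Sum moments about the fulcrum (at 1.76 m from the left end) (the support reaction has zero arm there).
Beam weight: 38.8 × 9.81 = 380.6 N down at 1.8 m → arm 0.04 m, τ = 380.6 × 0.04 = 15.22 N·m clockwise.
Load: 57.9 × 9.81 = 568 N down at 0.542 m → arm 1.218 m, τ = 568 × 1.218 = 691.8 N·m counterclockwise.
Net moment of existing loads = 676.6 N·m counterclockwise.
The bag of cement weighs 43.7 × 9.81 = 428.7 N and must supply an equal clockwise moment, so its lever arm about the fulcrum is 676.6 / 428.7 = 1.58 m.
That puts it at 1.76 + 1.58 = 3.34 m from the left end.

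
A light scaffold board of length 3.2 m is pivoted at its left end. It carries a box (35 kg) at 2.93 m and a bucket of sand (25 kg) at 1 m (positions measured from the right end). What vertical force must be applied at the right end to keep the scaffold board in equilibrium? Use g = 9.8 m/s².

F ≈ 197 N

Choose the left end as the axis so the unknown pivot reaction has zero arm there.
Box: 35 × 9.8 = 343 N down at 2.93 m → arm 0.27 m, τ = 343 × 0.27 = 92.61 N·m clockwise.
Bucket of sand: 25 × 9.8 = 245 N down at 1 m → arm 2.2 m, τ = 245 × 2.2 = 539 N·m clockwise.
Net moment of the loads = 631.6 N·m clockwise.
The upward force F acts at the right end, arm 3.2 m, giving F × 3.2 counterclockwise.
Balancing moments: F × 3.2 = 631.6, giving F = 631.6 / 3.2 = 197 N.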